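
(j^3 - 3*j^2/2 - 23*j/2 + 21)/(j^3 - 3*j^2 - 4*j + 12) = (j + 7/2)/(j + 2)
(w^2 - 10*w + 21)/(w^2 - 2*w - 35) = (w - 3)/(w + 5)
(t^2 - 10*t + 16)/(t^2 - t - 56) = (t - 2)/(t + 7)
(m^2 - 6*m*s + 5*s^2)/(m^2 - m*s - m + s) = (m - 5*s)/(m - 1)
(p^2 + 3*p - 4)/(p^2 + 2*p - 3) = (p + 4)/(p + 3)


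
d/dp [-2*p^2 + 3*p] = 3 - 4*p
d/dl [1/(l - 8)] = -1/(l - 8)^2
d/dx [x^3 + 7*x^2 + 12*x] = 3*x^2 + 14*x + 12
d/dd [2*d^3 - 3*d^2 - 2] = 6*d*(d - 1)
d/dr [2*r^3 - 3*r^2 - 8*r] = 6*r^2 - 6*r - 8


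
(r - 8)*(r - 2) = r^2 - 10*r + 16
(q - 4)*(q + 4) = q^2 - 16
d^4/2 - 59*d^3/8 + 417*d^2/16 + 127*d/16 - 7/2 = (d/2 + 1/4)*(d - 8)*(d - 7)*(d - 1/4)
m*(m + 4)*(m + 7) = m^3 + 11*m^2 + 28*m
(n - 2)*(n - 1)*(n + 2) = n^3 - n^2 - 4*n + 4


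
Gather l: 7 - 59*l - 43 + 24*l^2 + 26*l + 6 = 24*l^2 - 33*l - 30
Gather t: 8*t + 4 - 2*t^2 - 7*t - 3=-2*t^2 + t + 1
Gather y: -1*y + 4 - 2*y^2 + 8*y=-2*y^2 + 7*y + 4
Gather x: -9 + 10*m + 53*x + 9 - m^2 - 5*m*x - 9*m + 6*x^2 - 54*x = -m^2 + m + 6*x^2 + x*(-5*m - 1)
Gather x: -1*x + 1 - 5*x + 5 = 6 - 6*x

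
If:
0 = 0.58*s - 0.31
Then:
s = 0.53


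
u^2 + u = u*(u + 1)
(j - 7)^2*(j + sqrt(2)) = j^3 - 14*j^2 + sqrt(2)*j^2 - 14*sqrt(2)*j + 49*j + 49*sqrt(2)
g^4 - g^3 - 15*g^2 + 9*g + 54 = (g - 3)^2*(g + 2)*(g + 3)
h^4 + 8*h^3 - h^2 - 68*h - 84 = (h - 3)*(h + 2)^2*(h + 7)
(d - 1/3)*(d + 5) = d^2 + 14*d/3 - 5/3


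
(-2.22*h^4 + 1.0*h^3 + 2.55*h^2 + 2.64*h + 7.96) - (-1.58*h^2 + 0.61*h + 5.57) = -2.22*h^4 + 1.0*h^3 + 4.13*h^2 + 2.03*h + 2.39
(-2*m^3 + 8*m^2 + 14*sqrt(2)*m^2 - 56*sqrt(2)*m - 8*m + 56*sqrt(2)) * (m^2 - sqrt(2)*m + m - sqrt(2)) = -2*m^5 + 6*m^4 + 16*sqrt(2)*m^4 - 48*sqrt(2)*m^3 - 28*m^3 + 76*m^2 + 64*sqrt(2)*m - 112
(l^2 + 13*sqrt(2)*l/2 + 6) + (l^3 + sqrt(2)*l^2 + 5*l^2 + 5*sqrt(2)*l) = l^3 + sqrt(2)*l^2 + 6*l^2 + 23*sqrt(2)*l/2 + 6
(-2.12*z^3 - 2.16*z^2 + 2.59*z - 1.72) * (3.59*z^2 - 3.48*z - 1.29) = -7.6108*z^5 - 0.3768*z^4 + 19.5497*z^3 - 12.4016*z^2 + 2.6445*z + 2.2188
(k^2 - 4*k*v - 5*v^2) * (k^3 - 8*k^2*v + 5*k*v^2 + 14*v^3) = k^5 - 12*k^4*v + 32*k^3*v^2 + 34*k^2*v^3 - 81*k*v^4 - 70*v^5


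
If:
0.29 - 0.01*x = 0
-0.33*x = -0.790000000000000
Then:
No Solution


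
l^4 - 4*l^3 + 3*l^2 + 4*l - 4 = (l - 2)^2*(l - 1)*(l + 1)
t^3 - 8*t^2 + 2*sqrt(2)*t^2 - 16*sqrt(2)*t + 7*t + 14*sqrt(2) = (t - 7)*(t - 1)*(t + 2*sqrt(2))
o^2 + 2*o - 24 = (o - 4)*(o + 6)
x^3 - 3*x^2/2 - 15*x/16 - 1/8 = (x - 2)*(x + 1/4)^2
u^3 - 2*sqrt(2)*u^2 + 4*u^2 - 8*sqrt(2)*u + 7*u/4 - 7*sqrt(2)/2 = (u + 1/2)*(u + 7/2)*(u - 2*sqrt(2))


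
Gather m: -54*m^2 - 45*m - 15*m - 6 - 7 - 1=-54*m^2 - 60*m - 14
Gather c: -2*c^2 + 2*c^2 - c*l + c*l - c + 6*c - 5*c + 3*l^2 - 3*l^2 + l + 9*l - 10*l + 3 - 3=0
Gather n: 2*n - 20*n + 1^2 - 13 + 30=18 - 18*n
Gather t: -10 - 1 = -11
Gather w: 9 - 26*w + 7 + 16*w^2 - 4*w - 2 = 16*w^2 - 30*w + 14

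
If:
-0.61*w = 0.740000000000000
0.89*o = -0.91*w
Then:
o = 1.24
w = -1.21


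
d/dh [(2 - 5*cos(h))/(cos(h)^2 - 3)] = (-5*cos(h)^2 + 4*cos(h) - 15)*sin(h)/(sin(h)^2 + 2)^2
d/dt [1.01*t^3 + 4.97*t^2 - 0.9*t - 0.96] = 3.03*t^2 + 9.94*t - 0.9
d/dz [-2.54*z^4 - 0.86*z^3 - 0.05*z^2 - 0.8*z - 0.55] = -10.16*z^3 - 2.58*z^2 - 0.1*z - 0.8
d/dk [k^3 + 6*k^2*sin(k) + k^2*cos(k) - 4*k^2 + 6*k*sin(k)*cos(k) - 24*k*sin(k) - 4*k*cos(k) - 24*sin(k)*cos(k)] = -k^2*sin(k) + 6*k^2*cos(k) + 3*k^2 + 16*k*sin(k) - 22*k*cos(k) + 6*k*cos(2*k) - 8*k - 24*sin(k) + 3*sin(2*k) - 4*cos(k) - 24*cos(2*k)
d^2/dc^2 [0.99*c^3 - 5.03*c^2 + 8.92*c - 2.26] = 5.94*c - 10.06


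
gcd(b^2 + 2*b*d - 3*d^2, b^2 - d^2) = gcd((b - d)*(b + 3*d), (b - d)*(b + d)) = b - d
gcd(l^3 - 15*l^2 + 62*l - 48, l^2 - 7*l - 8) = l - 8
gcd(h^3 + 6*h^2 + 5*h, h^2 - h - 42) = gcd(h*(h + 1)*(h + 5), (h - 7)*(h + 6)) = 1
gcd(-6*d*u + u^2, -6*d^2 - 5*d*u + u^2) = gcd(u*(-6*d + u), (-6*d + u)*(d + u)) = -6*d + u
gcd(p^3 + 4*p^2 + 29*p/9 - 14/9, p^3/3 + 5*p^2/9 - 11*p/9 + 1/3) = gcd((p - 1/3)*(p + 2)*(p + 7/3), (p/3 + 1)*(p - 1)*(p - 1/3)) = p - 1/3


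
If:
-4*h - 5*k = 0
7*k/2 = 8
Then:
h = -20/7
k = 16/7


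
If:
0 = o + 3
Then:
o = -3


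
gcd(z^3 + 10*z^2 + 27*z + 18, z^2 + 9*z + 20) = 1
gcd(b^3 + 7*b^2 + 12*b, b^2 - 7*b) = b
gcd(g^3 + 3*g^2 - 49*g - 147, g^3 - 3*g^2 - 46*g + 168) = g + 7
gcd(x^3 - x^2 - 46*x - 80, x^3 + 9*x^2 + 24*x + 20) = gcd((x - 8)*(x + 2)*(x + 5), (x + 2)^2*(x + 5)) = x^2 + 7*x + 10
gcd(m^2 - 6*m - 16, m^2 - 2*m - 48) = m - 8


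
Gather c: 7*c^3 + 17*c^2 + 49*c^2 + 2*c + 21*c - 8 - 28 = 7*c^3 + 66*c^2 + 23*c - 36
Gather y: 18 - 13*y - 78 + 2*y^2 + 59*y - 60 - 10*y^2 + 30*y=-8*y^2 + 76*y - 120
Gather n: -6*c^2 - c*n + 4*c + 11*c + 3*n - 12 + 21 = -6*c^2 + 15*c + n*(3 - c) + 9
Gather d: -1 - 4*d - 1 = -4*d - 2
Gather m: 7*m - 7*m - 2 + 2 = 0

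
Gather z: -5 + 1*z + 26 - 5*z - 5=16 - 4*z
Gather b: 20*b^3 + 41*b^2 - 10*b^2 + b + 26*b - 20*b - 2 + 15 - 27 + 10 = 20*b^3 + 31*b^2 + 7*b - 4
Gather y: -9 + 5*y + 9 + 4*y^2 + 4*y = 4*y^2 + 9*y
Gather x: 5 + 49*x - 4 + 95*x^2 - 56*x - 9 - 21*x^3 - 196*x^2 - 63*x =-21*x^3 - 101*x^2 - 70*x - 8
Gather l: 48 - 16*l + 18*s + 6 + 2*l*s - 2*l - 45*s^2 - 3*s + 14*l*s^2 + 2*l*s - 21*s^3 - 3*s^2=l*(14*s^2 + 4*s - 18) - 21*s^3 - 48*s^2 + 15*s + 54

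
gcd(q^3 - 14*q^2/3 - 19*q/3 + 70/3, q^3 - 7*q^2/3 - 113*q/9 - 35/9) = q^2 - 8*q/3 - 35/3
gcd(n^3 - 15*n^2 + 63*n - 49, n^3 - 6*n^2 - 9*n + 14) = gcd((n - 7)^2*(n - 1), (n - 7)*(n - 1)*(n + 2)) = n^2 - 8*n + 7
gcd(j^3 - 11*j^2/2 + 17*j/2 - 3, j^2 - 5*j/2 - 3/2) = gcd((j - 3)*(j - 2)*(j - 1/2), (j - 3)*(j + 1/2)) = j - 3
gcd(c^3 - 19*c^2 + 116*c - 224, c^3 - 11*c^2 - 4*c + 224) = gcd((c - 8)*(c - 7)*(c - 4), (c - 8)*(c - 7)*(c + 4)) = c^2 - 15*c + 56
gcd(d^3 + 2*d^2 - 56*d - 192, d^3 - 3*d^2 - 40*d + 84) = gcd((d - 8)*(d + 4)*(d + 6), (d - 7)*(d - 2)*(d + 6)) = d + 6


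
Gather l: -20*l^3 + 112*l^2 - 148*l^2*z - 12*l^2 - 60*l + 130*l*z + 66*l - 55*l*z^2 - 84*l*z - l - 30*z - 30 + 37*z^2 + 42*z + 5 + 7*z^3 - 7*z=-20*l^3 + l^2*(100 - 148*z) + l*(-55*z^2 + 46*z + 5) + 7*z^3 + 37*z^2 + 5*z - 25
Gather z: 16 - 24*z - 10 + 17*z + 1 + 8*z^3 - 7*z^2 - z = 8*z^3 - 7*z^2 - 8*z + 7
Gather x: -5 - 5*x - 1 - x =-6*x - 6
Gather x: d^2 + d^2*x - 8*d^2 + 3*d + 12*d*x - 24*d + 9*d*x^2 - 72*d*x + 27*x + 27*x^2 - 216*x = -7*d^2 - 21*d + x^2*(9*d + 27) + x*(d^2 - 60*d - 189)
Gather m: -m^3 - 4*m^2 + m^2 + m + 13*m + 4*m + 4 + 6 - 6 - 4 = -m^3 - 3*m^2 + 18*m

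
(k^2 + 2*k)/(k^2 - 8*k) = (k + 2)/(k - 8)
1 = 1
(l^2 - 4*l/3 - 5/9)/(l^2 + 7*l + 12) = (9*l^2 - 12*l - 5)/(9*(l^2 + 7*l + 12))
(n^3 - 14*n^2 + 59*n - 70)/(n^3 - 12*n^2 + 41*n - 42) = (n - 5)/(n - 3)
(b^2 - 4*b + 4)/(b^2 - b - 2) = (b - 2)/(b + 1)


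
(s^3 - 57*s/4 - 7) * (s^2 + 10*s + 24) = s^5 + 10*s^4 + 39*s^3/4 - 299*s^2/2 - 412*s - 168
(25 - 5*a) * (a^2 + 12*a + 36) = -5*a^3 - 35*a^2 + 120*a + 900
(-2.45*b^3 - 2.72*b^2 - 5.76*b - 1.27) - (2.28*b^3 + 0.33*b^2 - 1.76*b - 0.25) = -4.73*b^3 - 3.05*b^2 - 4.0*b - 1.02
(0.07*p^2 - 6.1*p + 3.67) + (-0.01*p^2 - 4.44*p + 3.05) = 0.06*p^2 - 10.54*p + 6.72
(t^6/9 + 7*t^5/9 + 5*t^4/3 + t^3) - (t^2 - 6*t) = t^6/9 + 7*t^5/9 + 5*t^4/3 + t^3 - t^2 + 6*t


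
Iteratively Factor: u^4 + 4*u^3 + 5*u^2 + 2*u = (u + 2)*(u^3 + 2*u^2 + u) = u*(u + 2)*(u^2 + 2*u + 1) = u*(u + 1)*(u + 2)*(u + 1)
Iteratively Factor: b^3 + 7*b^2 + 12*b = (b)*(b^2 + 7*b + 12) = b*(b + 4)*(b + 3)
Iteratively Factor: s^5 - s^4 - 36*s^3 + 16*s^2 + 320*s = (s - 5)*(s^4 + 4*s^3 - 16*s^2 - 64*s) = (s - 5)*(s + 4)*(s^3 - 16*s) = s*(s - 5)*(s + 4)*(s^2 - 16) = s*(s - 5)*(s + 4)^2*(s - 4)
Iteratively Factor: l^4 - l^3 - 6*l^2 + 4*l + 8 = (l - 2)*(l^3 + l^2 - 4*l - 4) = (l - 2)*(l + 2)*(l^2 - l - 2) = (l - 2)^2*(l + 2)*(l + 1)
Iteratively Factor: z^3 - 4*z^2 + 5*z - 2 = (z - 1)*(z^2 - 3*z + 2) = (z - 1)^2*(z - 2)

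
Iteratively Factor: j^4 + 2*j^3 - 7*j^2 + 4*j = (j)*(j^3 + 2*j^2 - 7*j + 4) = j*(j - 1)*(j^2 + 3*j - 4) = j*(j - 1)*(j + 4)*(j - 1)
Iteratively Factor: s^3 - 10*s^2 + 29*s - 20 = (s - 4)*(s^2 - 6*s + 5) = (s - 4)*(s - 1)*(s - 5)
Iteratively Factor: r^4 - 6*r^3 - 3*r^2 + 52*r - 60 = (r + 3)*(r^3 - 9*r^2 + 24*r - 20) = (r - 2)*(r + 3)*(r^2 - 7*r + 10) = (r - 5)*(r - 2)*(r + 3)*(r - 2)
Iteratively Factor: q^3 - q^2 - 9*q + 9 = (q + 3)*(q^2 - 4*q + 3) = (q - 3)*(q + 3)*(q - 1)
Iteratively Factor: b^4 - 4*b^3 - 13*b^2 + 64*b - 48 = (b - 3)*(b^3 - b^2 - 16*b + 16) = (b - 4)*(b - 3)*(b^2 + 3*b - 4) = (b - 4)*(b - 3)*(b + 4)*(b - 1)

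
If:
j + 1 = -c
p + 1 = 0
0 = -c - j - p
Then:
No Solution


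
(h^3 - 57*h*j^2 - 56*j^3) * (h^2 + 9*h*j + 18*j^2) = h^5 + 9*h^4*j - 39*h^3*j^2 - 569*h^2*j^3 - 1530*h*j^4 - 1008*j^5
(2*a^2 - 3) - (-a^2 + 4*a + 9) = 3*a^2 - 4*a - 12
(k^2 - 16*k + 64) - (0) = k^2 - 16*k + 64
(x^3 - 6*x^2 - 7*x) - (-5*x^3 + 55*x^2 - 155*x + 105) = 6*x^3 - 61*x^2 + 148*x - 105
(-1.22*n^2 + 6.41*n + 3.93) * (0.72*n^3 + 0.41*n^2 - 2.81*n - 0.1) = -0.8784*n^5 + 4.115*n^4 + 8.8859*n^3 - 16.2788*n^2 - 11.6843*n - 0.393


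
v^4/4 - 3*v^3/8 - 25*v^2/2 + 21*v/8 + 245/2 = (v/4 + 1)*(v - 7)*(v - 7/2)*(v + 5)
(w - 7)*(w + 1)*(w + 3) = w^3 - 3*w^2 - 25*w - 21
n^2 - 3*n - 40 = (n - 8)*(n + 5)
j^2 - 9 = (j - 3)*(j + 3)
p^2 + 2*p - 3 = (p - 1)*(p + 3)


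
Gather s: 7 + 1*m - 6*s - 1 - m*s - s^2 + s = m - s^2 + s*(-m - 5) + 6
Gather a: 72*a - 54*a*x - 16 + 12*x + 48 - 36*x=a*(72 - 54*x) - 24*x + 32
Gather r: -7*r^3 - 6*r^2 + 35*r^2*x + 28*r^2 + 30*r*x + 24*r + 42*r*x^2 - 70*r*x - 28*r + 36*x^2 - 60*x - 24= -7*r^3 + r^2*(35*x + 22) + r*(42*x^2 - 40*x - 4) + 36*x^2 - 60*x - 24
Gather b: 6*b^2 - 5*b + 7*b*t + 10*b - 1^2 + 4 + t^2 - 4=6*b^2 + b*(7*t + 5) + t^2 - 1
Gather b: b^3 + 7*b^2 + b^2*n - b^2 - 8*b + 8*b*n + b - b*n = b^3 + b^2*(n + 6) + b*(7*n - 7)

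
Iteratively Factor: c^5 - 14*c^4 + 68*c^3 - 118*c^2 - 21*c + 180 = (c - 4)*(c^4 - 10*c^3 + 28*c^2 - 6*c - 45) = (c - 4)*(c - 3)*(c^3 - 7*c^2 + 7*c + 15) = (c - 4)*(c - 3)^2*(c^2 - 4*c - 5) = (c - 5)*(c - 4)*(c - 3)^2*(c + 1)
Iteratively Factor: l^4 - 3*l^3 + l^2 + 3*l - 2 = (l - 2)*(l^3 - l^2 - l + 1) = (l - 2)*(l + 1)*(l^2 - 2*l + 1) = (l - 2)*(l - 1)*(l + 1)*(l - 1)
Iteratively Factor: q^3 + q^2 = (q)*(q^2 + q) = q^2*(q + 1)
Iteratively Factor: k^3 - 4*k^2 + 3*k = (k)*(k^2 - 4*k + 3) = k*(k - 3)*(k - 1)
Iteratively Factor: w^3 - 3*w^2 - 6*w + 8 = (w - 1)*(w^2 - 2*w - 8) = (w - 4)*(w - 1)*(w + 2)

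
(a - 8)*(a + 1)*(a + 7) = a^3 - 57*a - 56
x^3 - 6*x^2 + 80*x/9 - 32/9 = (x - 4)*(x - 4/3)*(x - 2/3)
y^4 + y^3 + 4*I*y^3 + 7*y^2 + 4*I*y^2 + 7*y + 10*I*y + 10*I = (y + 1)*(y - 2*I)*(y + I)*(y + 5*I)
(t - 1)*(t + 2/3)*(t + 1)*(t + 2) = t^4 + 8*t^3/3 + t^2/3 - 8*t/3 - 4/3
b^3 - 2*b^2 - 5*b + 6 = (b - 3)*(b - 1)*(b + 2)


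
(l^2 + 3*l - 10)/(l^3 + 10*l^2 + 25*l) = (l - 2)/(l*(l + 5))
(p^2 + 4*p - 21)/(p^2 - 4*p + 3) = (p + 7)/(p - 1)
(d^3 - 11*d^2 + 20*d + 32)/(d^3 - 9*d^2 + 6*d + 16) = (d - 4)/(d - 2)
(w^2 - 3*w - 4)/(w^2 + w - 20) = (w + 1)/(w + 5)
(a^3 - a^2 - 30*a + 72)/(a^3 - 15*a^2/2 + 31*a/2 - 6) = 2*(a + 6)/(2*a - 1)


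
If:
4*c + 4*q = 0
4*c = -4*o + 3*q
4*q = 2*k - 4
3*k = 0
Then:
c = 1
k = 0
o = -7/4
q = -1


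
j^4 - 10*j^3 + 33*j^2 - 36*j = j*(j - 4)*(j - 3)^2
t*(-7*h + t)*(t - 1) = -7*h*t^2 + 7*h*t + t^3 - t^2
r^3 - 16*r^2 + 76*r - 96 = (r - 8)*(r - 6)*(r - 2)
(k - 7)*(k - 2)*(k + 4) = k^3 - 5*k^2 - 22*k + 56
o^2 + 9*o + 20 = (o + 4)*(o + 5)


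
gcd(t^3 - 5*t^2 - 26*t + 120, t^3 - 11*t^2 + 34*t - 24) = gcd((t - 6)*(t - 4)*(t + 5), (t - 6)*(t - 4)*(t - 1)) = t^2 - 10*t + 24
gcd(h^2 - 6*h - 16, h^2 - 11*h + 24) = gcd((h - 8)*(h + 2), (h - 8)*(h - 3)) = h - 8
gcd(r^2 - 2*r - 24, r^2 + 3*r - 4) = r + 4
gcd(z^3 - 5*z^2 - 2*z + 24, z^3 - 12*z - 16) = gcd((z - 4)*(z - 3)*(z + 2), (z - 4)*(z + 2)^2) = z^2 - 2*z - 8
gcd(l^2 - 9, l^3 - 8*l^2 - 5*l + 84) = l + 3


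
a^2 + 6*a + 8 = (a + 2)*(a + 4)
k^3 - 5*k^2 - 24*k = k*(k - 8)*(k + 3)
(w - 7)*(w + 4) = w^2 - 3*w - 28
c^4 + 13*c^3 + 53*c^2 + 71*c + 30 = (c + 1)^2*(c + 5)*(c + 6)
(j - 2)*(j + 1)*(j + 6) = j^3 + 5*j^2 - 8*j - 12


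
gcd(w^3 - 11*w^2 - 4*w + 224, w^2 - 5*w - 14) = w - 7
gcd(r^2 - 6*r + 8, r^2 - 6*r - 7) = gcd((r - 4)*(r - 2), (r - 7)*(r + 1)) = 1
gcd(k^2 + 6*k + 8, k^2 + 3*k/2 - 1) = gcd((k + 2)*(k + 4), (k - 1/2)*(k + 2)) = k + 2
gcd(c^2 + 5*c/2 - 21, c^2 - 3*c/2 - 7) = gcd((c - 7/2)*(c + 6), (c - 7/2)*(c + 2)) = c - 7/2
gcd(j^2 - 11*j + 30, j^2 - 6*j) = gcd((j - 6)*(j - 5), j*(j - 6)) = j - 6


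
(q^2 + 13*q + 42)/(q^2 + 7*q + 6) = (q + 7)/(q + 1)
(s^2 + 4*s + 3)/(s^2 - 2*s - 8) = (s^2 + 4*s + 3)/(s^2 - 2*s - 8)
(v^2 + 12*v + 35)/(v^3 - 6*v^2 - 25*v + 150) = (v + 7)/(v^2 - 11*v + 30)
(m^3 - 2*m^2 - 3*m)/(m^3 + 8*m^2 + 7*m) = (m - 3)/(m + 7)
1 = 1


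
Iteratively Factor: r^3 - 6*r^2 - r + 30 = (r + 2)*(r^2 - 8*r + 15) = (r - 5)*(r + 2)*(r - 3)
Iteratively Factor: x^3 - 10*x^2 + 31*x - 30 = (x - 3)*(x^2 - 7*x + 10) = (x - 5)*(x - 3)*(x - 2)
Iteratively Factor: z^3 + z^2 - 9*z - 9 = (z + 1)*(z^2 - 9) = (z - 3)*(z + 1)*(z + 3)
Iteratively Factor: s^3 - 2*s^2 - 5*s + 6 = (s - 3)*(s^2 + s - 2) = (s - 3)*(s - 1)*(s + 2)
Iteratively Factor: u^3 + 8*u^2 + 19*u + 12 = (u + 1)*(u^2 + 7*u + 12) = (u + 1)*(u + 4)*(u + 3)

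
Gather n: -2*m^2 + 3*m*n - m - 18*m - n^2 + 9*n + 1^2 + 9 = -2*m^2 - 19*m - n^2 + n*(3*m + 9) + 10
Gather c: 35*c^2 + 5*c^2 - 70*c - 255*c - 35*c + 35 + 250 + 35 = 40*c^2 - 360*c + 320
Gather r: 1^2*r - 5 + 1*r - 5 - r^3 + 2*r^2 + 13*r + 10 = -r^3 + 2*r^2 + 15*r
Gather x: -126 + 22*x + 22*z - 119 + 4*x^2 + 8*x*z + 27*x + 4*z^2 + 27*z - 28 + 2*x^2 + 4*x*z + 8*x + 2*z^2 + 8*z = 6*x^2 + x*(12*z + 57) + 6*z^2 + 57*z - 273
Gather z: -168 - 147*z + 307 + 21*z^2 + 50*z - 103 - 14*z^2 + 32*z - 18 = 7*z^2 - 65*z + 18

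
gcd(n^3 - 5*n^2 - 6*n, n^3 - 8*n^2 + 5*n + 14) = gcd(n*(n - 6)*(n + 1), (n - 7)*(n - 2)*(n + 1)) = n + 1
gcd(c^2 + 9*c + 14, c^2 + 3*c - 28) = c + 7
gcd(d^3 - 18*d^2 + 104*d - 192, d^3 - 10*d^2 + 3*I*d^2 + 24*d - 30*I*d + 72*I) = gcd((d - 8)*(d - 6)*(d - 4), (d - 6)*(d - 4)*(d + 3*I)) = d^2 - 10*d + 24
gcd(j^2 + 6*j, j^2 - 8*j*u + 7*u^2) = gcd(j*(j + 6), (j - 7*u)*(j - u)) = 1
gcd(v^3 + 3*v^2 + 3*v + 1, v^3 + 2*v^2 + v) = v^2 + 2*v + 1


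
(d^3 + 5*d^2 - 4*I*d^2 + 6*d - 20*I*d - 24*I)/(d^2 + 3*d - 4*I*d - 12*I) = d + 2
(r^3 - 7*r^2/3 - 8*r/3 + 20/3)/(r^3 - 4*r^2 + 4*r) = (r + 5/3)/r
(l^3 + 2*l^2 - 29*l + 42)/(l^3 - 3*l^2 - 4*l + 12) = (l + 7)/(l + 2)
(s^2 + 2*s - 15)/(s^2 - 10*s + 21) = (s + 5)/(s - 7)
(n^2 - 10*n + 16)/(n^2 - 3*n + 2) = (n - 8)/(n - 1)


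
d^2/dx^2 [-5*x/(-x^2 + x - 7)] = 10*(x*(2*x - 1)^2 + (1 - 3*x)*(x^2 - x + 7))/(x^2 - x + 7)^3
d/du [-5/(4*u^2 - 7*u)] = 5*(8*u - 7)/(u^2*(4*u - 7)^2)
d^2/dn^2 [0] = 0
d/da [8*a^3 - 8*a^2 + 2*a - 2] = 24*a^2 - 16*a + 2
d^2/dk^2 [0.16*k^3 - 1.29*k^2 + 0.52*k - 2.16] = 0.96*k - 2.58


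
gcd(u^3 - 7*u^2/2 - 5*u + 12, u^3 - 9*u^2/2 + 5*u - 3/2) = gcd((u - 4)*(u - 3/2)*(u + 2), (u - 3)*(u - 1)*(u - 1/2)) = 1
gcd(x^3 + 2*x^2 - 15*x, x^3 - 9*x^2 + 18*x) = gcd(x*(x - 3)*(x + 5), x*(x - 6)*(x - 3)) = x^2 - 3*x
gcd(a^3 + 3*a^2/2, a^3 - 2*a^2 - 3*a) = a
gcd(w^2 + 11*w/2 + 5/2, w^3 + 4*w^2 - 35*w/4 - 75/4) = w + 5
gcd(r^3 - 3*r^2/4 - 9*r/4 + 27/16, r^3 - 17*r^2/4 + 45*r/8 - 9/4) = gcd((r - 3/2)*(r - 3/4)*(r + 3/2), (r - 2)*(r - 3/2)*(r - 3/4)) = r^2 - 9*r/4 + 9/8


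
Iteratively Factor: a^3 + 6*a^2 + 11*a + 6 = (a + 1)*(a^2 + 5*a + 6) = (a + 1)*(a + 2)*(a + 3)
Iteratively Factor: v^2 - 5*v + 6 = (v - 2)*(v - 3)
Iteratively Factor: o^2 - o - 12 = (o - 4)*(o + 3)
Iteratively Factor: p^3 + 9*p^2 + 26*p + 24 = (p + 3)*(p^2 + 6*p + 8) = (p + 3)*(p + 4)*(p + 2)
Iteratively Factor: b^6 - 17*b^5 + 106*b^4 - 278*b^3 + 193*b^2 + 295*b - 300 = (b - 4)*(b^5 - 13*b^4 + 54*b^3 - 62*b^2 - 55*b + 75) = (b - 4)*(b + 1)*(b^4 - 14*b^3 + 68*b^2 - 130*b + 75) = (b - 4)*(b - 1)*(b + 1)*(b^3 - 13*b^2 + 55*b - 75) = (b - 5)*(b - 4)*(b - 1)*(b + 1)*(b^2 - 8*b + 15) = (b - 5)*(b - 4)*(b - 3)*(b - 1)*(b + 1)*(b - 5)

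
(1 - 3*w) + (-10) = -3*w - 9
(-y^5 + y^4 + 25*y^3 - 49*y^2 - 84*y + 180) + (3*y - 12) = -y^5 + y^4 + 25*y^3 - 49*y^2 - 81*y + 168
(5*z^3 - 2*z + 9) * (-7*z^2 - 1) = -35*z^5 + 9*z^3 - 63*z^2 + 2*z - 9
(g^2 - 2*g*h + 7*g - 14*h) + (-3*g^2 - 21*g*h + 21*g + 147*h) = -2*g^2 - 23*g*h + 28*g + 133*h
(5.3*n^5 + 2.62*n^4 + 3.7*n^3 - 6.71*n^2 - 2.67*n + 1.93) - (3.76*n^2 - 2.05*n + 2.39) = 5.3*n^5 + 2.62*n^4 + 3.7*n^3 - 10.47*n^2 - 0.62*n - 0.46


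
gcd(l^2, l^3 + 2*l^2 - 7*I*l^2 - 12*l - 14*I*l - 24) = 1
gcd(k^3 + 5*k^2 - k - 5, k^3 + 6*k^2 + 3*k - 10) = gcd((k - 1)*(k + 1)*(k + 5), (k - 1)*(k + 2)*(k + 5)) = k^2 + 4*k - 5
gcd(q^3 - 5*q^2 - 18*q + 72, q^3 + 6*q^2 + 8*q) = q + 4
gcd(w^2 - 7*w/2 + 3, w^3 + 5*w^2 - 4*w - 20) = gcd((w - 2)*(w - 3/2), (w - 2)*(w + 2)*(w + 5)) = w - 2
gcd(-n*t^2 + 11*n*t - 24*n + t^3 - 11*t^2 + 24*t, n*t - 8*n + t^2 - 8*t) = t - 8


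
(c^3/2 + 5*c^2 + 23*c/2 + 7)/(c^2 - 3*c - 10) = (c^2 + 8*c + 7)/(2*(c - 5))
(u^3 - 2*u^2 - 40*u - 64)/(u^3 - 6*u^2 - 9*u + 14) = (u^2 - 4*u - 32)/(u^2 - 8*u + 7)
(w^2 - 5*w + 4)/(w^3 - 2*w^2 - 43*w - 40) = (-w^2 + 5*w - 4)/(-w^3 + 2*w^2 + 43*w + 40)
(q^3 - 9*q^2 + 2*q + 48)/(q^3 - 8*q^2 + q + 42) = (q - 8)/(q - 7)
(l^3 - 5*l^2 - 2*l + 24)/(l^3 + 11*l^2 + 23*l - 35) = (l^3 - 5*l^2 - 2*l + 24)/(l^3 + 11*l^2 + 23*l - 35)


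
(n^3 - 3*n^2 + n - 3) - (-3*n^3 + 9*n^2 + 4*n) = 4*n^3 - 12*n^2 - 3*n - 3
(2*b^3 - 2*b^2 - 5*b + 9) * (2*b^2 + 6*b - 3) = 4*b^5 + 8*b^4 - 28*b^3 - 6*b^2 + 69*b - 27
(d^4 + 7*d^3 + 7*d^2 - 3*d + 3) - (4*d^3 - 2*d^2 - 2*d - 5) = d^4 + 3*d^3 + 9*d^2 - d + 8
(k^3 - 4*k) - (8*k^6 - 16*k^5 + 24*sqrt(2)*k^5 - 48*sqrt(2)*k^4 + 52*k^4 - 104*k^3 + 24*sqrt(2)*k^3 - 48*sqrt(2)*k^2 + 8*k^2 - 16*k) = -8*k^6 - 24*sqrt(2)*k^5 + 16*k^5 - 52*k^4 + 48*sqrt(2)*k^4 - 24*sqrt(2)*k^3 + 105*k^3 - 8*k^2 + 48*sqrt(2)*k^2 + 12*k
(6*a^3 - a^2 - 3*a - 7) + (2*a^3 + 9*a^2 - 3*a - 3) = 8*a^3 + 8*a^2 - 6*a - 10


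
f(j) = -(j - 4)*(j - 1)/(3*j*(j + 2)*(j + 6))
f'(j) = (j - 4)*(j - 1)/(3*j*(j + 2)*(j + 6)^2) + (j - 4)*(j - 1)/(3*j*(j + 2)^2*(j + 6)) - (j - 4)/(3*j*(j + 2)*(j + 6)) - (j - 1)/(3*j*(j + 2)*(j + 6)) + (j - 4)*(j - 1)/(3*j^2*(j + 2)*(j + 6))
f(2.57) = 0.01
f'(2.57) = -0.01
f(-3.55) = -0.85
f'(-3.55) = -0.14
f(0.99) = -0.00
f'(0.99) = 0.05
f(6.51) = -0.01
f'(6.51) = -0.00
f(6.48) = -0.01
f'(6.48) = -0.00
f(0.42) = -0.11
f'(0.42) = 0.53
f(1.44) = 0.01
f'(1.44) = 0.01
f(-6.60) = 1.47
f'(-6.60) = 2.67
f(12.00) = -0.00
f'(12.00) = 0.00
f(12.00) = -0.00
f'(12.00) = 0.00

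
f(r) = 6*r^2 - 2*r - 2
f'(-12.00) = -146.00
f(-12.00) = 886.00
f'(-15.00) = -182.00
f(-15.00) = 1378.00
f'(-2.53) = -32.36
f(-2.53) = 41.47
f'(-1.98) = -25.76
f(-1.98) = 25.48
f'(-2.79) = -35.48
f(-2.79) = 50.28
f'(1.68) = 18.16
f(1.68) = 11.57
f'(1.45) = 15.40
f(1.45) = 7.72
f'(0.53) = 4.36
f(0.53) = -1.37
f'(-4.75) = -59.00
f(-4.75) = 142.88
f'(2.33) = 25.96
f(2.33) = 25.91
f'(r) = 12*r - 2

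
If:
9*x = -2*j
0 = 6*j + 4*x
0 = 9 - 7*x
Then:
No Solution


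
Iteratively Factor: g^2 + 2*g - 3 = (g - 1)*(g + 3)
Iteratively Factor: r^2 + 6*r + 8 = (r + 2)*(r + 4)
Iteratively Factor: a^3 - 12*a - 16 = (a + 2)*(a^2 - 2*a - 8) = (a - 4)*(a + 2)*(a + 2)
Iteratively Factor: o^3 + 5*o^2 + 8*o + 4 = (o + 2)*(o^2 + 3*o + 2) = (o + 2)^2*(o + 1)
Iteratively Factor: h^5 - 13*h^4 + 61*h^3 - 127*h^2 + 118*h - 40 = (h - 5)*(h^4 - 8*h^3 + 21*h^2 - 22*h + 8) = (h - 5)*(h - 4)*(h^3 - 4*h^2 + 5*h - 2) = (h - 5)*(h - 4)*(h - 2)*(h^2 - 2*h + 1) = (h - 5)*(h - 4)*(h - 2)*(h - 1)*(h - 1)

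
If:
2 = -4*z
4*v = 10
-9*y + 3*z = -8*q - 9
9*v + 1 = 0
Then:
No Solution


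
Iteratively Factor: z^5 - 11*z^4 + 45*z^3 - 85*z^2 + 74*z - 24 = (z - 3)*(z^4 - 8*z^3 + 21*z^2 - 22*z + 8) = (z - 3)*(z - 1)*(z^3 - 7*z^2 + 14*z - 8) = (z - 4)*(z - 3)*(z - 1)*(z^2 - 3*z + 2) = (z - 4)*(z - 3)*(z - 1)^2*(z - 2)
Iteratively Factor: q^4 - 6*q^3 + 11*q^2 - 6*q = (q - 1)*(q^3 - 5*q^2 + 6*q) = (q - 3)*(q - 1)*(q^2 - 2*q) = q*(q - 3)*(q - 1)*(q - 2)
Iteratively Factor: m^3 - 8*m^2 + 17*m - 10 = (m - 2)*(m^2 - 6*m + 5) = (m - 5)*(m - 2)*(m - 1)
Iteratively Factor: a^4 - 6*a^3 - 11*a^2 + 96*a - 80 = (a - 1)*(a^3 - 5*a^2 - 16*a + 80) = (a - 5)*(a - 1)*(a^2 - 16) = (a - 5)*(a - 4)*(a - 1)*(a + 4)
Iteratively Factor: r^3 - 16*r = (r + 4)*(r^2 - 4*r) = r*(r + 4)*(r - 4)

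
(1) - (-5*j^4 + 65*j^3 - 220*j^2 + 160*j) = 5*j^4 - 65*j^3 + 220*j^2 - 160*j + 1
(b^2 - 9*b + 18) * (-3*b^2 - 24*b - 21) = -3*b^4 + 3*b^3 + 141*b^2 - 243*b - 378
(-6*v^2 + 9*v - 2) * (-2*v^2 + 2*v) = 12*v^4 - 30*v^3 + 22*v^2 - 4*v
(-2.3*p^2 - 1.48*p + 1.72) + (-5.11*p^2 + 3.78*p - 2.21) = -7.41*p^2 + 2.3*p - 0.49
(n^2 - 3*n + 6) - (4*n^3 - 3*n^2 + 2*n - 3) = -4*n^3 + 4*n^2 - 5*n + 9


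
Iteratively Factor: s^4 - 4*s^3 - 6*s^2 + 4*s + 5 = (s - 5)*(s^3 + s^2 - s - 1) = (s - 5)*(s + 1)*(s^2 - 1) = (s - 5)*(s - 1)*(s + 1)*(s + 1)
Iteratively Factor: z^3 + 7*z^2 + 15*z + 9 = (z + 3)*(z^2 + 4*z + 3) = (z + 1)*(z + 3)*(z + 3)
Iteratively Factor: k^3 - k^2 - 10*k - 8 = (k - 4)*(k^2 + 3*k + 2) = (k - 4)*(k + 2)*(k + 1)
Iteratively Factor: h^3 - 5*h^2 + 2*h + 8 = (h + 1)*(h^2 - 6*h + 8) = (h - 4)*(h + 1)*(h - 2)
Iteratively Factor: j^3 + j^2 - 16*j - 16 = (j + 1)*(j^2 - 16) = (j - 4)*(j + 1)*(j + 4)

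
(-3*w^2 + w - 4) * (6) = -18*w^2 + 6*w - 24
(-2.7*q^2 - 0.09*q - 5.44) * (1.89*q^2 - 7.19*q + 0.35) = -5.103*q^4 + 19.2429*q^3 - 10.5795*q^2 + 39.0821*q - 1.904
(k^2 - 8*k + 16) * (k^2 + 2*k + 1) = k^4 - 6*k^3 + k^2 + 24*k + 16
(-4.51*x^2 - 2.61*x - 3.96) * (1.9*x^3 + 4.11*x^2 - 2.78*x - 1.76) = -8.569*x^5 - 23.4951*x^4 - 5.7133*x^3 - 1.0822*x^2 + 15.6024*x + 6.9696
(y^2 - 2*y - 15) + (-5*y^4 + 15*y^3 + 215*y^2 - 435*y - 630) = -5*y^4 + 15*y^3 + 216*y^2 - 437*y - 645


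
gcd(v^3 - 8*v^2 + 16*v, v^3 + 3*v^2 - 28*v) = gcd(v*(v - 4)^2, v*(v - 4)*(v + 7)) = v^2 - 4*v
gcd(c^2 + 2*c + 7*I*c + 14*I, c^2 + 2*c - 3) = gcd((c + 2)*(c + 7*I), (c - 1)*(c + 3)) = 1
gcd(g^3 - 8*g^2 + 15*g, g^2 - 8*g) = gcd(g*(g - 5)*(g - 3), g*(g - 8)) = g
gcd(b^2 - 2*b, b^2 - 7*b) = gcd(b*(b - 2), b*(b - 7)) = b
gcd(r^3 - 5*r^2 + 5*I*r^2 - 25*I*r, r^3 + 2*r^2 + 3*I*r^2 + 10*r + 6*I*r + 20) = r + 5*I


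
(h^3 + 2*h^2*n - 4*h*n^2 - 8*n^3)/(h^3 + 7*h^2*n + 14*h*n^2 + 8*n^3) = (h^2 - 4*n^2)/(h^2 + 5*h*n + 4*n^2)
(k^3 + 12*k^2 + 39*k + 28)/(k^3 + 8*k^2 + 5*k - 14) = (k^2 + 5*k + 4)/(k^2 + k - 2)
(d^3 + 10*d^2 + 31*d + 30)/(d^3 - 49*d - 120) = (d + 2)/(d - 8)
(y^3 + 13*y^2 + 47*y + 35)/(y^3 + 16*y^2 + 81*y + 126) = (y^2 + 6*y + 5)/(y^2 + 9*y + 18)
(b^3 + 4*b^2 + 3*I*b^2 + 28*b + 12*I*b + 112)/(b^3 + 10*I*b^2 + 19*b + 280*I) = (b^2 + 4*b*(1 - I) - 16*I)/(b^2 + 3*I*b + 40)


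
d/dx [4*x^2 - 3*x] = 8*x - 3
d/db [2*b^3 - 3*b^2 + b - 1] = 6*b^2 - 6*b + 1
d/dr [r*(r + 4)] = 2*r + 4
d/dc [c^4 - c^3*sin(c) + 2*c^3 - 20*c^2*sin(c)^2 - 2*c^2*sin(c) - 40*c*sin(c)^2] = -c^3*cos(c) + 4*c^3 - 3*c^2*sin(c) - 20*c^2*sin(2*c) - 2*c^2*cos(c) + 6*c^2 - 40*c*sin(c)^2 - 4*c*sin(c) - 40*c*sin(2*c) - 40*sin(c)^2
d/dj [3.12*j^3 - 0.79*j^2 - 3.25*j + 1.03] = 9.36*j^2 - 1.58*j - 3.25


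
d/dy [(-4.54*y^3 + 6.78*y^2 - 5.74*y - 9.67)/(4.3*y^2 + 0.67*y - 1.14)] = (-19.522*y^4 - 6.0836*y^3 + 44.7514*y^2 + 67.7036*y + 13.0225)/(18.49*y^4 + 5.762*y^3 - 9.3551*y^2 - 1.5276*y + 1.2996)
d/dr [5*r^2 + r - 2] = 10*r + 1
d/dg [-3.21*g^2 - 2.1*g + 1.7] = -6.42*g - 2.1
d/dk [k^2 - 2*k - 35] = 2*k - 2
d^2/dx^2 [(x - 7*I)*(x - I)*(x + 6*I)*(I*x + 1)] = 12*I*x^2 + 18*x + 78*I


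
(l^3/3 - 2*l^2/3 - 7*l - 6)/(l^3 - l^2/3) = (l^3 - 2*l^2 - 21*l - 18)/(l^2*(3*l - 1))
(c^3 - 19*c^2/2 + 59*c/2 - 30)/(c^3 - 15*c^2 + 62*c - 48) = (2*c^3 - 19*c^2 + 59*c - 60)/(2*(c^3 - 15*c^2 + 62*c - 48))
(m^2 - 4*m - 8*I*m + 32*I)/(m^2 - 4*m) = (m - 8*I)/m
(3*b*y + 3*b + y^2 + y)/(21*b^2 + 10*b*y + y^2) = (y + 1)/(7*b + y)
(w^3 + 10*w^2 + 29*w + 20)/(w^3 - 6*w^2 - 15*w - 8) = (w^2 + 9*w + 20)/(w^2 - 7*w - 8)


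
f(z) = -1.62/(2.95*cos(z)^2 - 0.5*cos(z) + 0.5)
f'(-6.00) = -0.31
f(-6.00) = -0.59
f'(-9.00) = -0.34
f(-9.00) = -0.48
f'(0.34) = -0.39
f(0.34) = -0.61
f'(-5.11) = -4.76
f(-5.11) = -2.16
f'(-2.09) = -2.22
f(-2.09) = -1.10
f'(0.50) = -0.67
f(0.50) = -0.69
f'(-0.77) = 1.53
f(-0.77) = -0.98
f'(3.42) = -0.20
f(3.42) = -0.44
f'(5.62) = 1.10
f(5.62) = -0.84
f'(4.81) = 0.53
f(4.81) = -3.38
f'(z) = -1.62*(5.9*sin(z)*cos(z) - 0.5*sin(z))/(2.95*cos(z)^2 - 0.5*cos(z) + 0.5)^2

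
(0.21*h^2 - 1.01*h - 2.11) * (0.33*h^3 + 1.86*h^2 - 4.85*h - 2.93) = 0.0693*h^5 + 0.0573*h^4 - 3.5934*h^3 + 0.3586*h^2 + 13.1928*h + 6.1823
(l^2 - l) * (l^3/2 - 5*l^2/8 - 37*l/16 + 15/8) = l^5/2 - 9*l^4/8 - 27*l^3/16 + 67*l^2/16 - 15*l/8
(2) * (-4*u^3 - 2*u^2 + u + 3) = -8*u^3 - 4*u^2 + 2*u + 6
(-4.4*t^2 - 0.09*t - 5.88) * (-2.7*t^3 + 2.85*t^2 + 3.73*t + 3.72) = 11.88*t^5 - 12.297*t^4 - 0.792500000000001*t^3 - 33.4617*t^2 - 22.2672*t - 21.8736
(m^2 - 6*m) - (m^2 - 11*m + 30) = 5*m - 30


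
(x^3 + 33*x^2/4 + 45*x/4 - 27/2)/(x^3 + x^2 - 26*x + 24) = (4*x^2 + 9*x - 9)/(4*(x^2 - 5*x + 4))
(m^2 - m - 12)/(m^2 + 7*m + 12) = (m - 4)/(m + 4)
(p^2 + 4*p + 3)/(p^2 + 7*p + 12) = (p + 1)/(p + 4)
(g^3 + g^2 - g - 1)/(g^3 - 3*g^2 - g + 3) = (g + 1)/(g - 3)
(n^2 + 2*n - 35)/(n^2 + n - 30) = (n + 7)/(n + 6)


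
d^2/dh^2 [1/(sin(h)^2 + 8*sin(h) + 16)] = 2*(4*sin(h) + cos(2*h) + 2)/(sin(h) + 4)^4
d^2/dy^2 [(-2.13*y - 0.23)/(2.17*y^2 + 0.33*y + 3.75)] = (-(2.13*y + 0.23)*(4.34*y + 0.33)*(8.68*y + 0.66) + (27.7326*y + 2.404)*(2.17*y^2 + 0.33*y + 3.75))/(2.17*y^2 + 0.33*y + 3.75)^3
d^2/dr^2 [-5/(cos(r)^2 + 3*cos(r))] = 5*((1 - cos(2*r))^2 - 45*cos(r)/4 + 11*cos(2*r)/2 + 9*cos(3*r)/4 - 33/2)/((cos(r) + 3)^3*cos(r)^3)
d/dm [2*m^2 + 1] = 4*m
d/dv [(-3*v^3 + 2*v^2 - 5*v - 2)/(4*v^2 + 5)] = (-12*v^4 - 25*v^2 + 36*v - 25)/(16*v^4 + 40*v^2 + 25)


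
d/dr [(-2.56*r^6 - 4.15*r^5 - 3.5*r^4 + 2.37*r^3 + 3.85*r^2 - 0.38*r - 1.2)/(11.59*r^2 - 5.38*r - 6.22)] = (-118.6816*r^7 - 75.4315*r^6 + 103.7172*r^5 + 213.0233*r^4 + 61.5788*r^3 - 60.533*r^2 - 20.078*r - 4.0924)/(134.3281*r^4 - 124.7084*r^3 - 115.2352*r^2 + 66.9272*r + 38.6884)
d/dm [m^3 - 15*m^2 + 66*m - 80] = 3*m^2 - 30*m + 66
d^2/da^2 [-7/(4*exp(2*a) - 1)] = (-448*exp(2*a) - 112)*exp(2*a)/(4*exp(2*a) - 1)^3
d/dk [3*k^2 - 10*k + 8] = 6*k - 10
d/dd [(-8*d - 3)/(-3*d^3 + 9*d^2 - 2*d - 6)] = 3*(-16*d^3 + 15*d^2 + 18*d + 14)/(9*d^6 - 54*d^5 + 93*d^4 - 104*d^2 + 24*d + 36)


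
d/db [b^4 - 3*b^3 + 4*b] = 4*b^3 - 9*b^2 + 4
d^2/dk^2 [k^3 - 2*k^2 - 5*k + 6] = 6*k - 4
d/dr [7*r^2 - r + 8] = 14*r - 1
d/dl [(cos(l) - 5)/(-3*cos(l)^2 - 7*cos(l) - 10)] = 3*(sin(l)^2 + 10*cos(l) + 14)*sin(l)/(3*cos(l)^2 + 7*cos(l) + 10)^2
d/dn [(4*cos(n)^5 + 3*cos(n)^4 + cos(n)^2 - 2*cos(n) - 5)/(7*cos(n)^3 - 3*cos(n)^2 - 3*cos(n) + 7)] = (-56*cos(n)^7 + 15*cos(n)^6 + 66*cos(n)^5 - 106*cos(n)^4 - 112*cos(n)^3 - 96*cos(n)^2 + 16*cos(n) + 29)*sin(n)/((cos(n) + 1)^2*(7*sin(n)^2 + 10*cos(n) - 14)^2)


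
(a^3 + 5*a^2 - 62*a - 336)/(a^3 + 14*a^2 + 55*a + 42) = (a - 8)/(a + 1)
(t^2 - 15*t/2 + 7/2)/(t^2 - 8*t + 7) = (t - 1/2)/(t - 1)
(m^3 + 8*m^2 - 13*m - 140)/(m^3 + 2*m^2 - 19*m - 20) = (m + 7)/(m + 1)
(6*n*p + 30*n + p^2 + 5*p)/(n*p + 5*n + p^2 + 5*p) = (6*n + p)/(n + p)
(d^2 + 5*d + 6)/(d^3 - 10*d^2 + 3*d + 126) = (d + 2)/(d^2 - 13*d + 42)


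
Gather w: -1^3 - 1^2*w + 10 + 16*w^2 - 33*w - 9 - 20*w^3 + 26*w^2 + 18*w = -20*w^3 + 42*w^2 - 16*w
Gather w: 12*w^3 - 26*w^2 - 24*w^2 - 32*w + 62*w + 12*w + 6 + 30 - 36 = 12*w^3 - 50*w^2 + 42*w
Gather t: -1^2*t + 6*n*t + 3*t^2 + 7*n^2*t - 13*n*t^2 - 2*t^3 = -2*t^3 + t^2*(3 - 13*n) + t*(7*n^2 + 6*n - 1)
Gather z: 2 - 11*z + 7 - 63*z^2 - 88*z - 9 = -63*z^2 - 99*z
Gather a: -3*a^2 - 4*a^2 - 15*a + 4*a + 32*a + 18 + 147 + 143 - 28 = -7*a^2 + 21*a + 280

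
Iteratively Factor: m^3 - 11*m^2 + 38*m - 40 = (m - 4)*(m^2 - 7*m + 10) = (m - 4)*(m - 2)*(m - 5)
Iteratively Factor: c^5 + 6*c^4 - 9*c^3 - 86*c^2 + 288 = (c - 3)*(c^4 + 9*c^3 + 18*c^2 - 32*c - 96) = (c - 3)*(c - 2)*(c^3 + 11*c^2 + 40*c + 48) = (c - 3)*(c - 2)*(c + 4)*(c^2 + 7*c + 12) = (c - 3)*(c - 2)*(c + 3)*(c + 4)*(c + 4)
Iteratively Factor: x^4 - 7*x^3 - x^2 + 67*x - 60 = (x - 5)*(x^3 - 2*x^2 - 11*x + 12) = (x - 5)*(x + 3)*(x^2 - 5*x + 4) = (x - 5)*(x - 1)*(x + 3)*(x - 4)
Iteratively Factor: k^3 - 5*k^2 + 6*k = (k)*(k^2 - 5*k + 6) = k*(k - 3)*(k - 2)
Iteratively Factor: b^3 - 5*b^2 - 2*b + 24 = (b - 3)*(b^2 - 2*b - 8) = (b - 4)*(b - 3)*(b + 2)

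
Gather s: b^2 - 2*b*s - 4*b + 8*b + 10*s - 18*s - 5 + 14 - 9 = b^2 + 4*b + s*(-2*b - 8)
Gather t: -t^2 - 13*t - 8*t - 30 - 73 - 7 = -t^2 - 21*t - 110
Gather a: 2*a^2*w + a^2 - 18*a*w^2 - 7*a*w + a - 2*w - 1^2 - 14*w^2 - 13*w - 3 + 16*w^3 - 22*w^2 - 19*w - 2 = a^2*(2*w + 1) + a*(-18*w^2 - 7*w + 1) + 16*w^3 - 36*w^2 - 34*w - 6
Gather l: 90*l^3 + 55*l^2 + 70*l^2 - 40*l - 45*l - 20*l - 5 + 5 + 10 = 90*l^3 + 125*l^2 - 105*l + 10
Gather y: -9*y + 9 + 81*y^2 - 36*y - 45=81*y^2 - 45*y - 36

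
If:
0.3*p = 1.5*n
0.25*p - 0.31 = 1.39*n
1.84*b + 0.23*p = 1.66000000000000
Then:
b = 2.29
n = -2.21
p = -11.07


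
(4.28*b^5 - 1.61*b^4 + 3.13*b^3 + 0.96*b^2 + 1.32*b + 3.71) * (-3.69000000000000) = -15.7932*b^5 + 5.9409*b^4 - 11.5497*b^3 - 3.5424*b^2 - 4.8708*b - 13.6899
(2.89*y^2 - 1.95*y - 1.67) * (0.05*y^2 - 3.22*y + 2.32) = 0.1445*y^4 - 9.4033*y^3 + 12.9003*y^2 + 0.8534*y - 3.8744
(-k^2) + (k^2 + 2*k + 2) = 2*k + 2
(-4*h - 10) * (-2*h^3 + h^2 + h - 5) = 8*h^4 + 16*h^3 - 14*h^2 + 10*h + 50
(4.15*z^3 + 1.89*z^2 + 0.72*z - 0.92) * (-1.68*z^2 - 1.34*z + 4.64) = -6.972*z^5 - 8.7362*z^4 + 15.5138*z^3 + 9.3504*z^2 + 4.5736*z - 4.2688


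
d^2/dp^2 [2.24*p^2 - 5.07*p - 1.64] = 4.48000000000000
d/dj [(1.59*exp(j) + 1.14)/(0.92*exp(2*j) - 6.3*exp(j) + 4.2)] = (-1.4628*exp(2*j) - 2.0976*exp(j) + 13.86)*exp(j)/(0.8464*exp(4*j) - 11.592*exp(3*j) + 47.418*exp(2*j) - 52.92*exp(j) + 17.64)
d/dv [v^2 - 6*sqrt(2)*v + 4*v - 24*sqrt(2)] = 2*v - 6*sqrt(2) + 4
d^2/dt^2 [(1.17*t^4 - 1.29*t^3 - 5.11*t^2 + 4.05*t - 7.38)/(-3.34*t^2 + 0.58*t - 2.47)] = (-26.104104*t^6 + 13.599144*t^5 - 60.2751239999999*t^4 - 64.160476*t^3 + 144.28614*t^2 + 161.91189*t - 66.054646)/(37.259704*t^6 - 19.410744*t^5 + 86.033724*t^4 - 28.904416*t^3 + 63.623742*t^2 - 10.615566*t + 15.069223)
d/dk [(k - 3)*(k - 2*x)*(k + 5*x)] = 3*k^2 + 6*k*x - 6*k - 10*x^2 - 9*x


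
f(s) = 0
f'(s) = 0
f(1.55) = 0.00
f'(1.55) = 0.00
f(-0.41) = 0.00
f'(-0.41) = 0.00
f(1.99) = 0.00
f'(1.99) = 0.00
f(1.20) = 0.00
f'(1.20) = 0.00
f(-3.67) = 0.00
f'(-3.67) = 0.00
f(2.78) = 0.00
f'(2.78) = 0.00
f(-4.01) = 0.00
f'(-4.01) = 0.00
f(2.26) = 0.00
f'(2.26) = 0.00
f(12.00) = 0.00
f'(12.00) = 0.00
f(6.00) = 0.00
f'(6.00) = 0.00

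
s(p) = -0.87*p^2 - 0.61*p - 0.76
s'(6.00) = -11.05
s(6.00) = -35.74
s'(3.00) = -5.83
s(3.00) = -10.42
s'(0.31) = -1.15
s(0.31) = -1.03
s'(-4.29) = 6.85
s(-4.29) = -14.15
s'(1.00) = -2.35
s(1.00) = -2.24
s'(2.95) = -5.74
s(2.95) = -10.13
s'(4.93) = -9.19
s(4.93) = -24.91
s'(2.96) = -5.76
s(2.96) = -10.19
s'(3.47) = -6.65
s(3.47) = -13.35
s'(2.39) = -4.77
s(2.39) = -7.19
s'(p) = -1.74*p - 0.61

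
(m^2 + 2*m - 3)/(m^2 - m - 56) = (-m^2 - 2*m + 3)/(-m^2 + m + 56)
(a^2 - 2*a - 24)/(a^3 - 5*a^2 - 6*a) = (a + 4)/(a*(a + 1))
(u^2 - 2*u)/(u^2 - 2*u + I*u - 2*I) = u/(u + I)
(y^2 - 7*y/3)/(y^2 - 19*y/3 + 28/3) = y/(y - 4)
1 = 1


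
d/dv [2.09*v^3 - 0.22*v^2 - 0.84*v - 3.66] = 6.27*v^2 - 0.44*v - 0.84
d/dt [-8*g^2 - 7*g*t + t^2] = -7*g + 2*t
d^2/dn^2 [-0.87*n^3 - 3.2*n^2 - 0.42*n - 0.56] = -5.22*n - 6.4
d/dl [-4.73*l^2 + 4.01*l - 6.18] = 4.01 - 9.46*l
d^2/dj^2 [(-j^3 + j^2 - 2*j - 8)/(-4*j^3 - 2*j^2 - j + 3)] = 2*(-24*j^6 + 84*j^5 + 900*j^4 + 437*j^3 + 309*j^2 + 399*j + 53)/(64*j^9 + 96*j^8 + 96*j^7 - 88*j^6 - 120*j^5 - 102*j^4 + 73*j^3 + 45*j^2 + 27*j - 27)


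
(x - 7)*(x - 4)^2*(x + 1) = x^4 - 14*x^3 + 57*x^2 - 40*x - 112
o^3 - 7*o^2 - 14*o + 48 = (o - 8)*(o - 2)*(o + 3)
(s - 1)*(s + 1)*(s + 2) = s^3 + 2*s^2 - s - 2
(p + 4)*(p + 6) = p^2 + 10*p + 24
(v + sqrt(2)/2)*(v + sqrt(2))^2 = v^3 + 5*sqrt(2)*v^2/2 + 4*v + sqrt(2)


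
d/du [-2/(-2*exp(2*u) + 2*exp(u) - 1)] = (4 - 8*exp(u))*exp(u)/(2*exp(2*u) - 2*exp(u) + 1)^2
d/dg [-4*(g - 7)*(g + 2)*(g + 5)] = 156 - 12*g^2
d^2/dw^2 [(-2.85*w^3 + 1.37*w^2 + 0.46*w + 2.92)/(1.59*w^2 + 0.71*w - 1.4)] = (1.4210854715202e-14*w^5 + 1.77635683940025e-15*w^4 - 16.328904*w^3 + 79.587432*w^2 - 7.593912*w + 22.228664)/(4.019679*w^6 + 5.384853*w^5 - 8.213463*w^4 - 9.124849*w^3 + 7.23198*w^2 + 4.1748*w - 2.744)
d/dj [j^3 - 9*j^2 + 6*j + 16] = 3*j^2 - 18*j + 6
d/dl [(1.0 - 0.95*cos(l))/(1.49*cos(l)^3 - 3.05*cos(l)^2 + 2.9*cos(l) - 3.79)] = (-2.831*cos(l)^3 + 7.3675*cos(l)^2 - 6.1*cos(l) - 0.7005)*sin(l)/(2.2201*cos(l)^6 - 9.089*cos(l)^5 + 17.9445*cos(l)^4 - 28.9842*cos(l)^3 + 31.529*cos(l)^2 - 21.982*cos(l) + 14.3641)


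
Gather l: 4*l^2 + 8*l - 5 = 4*l^2 + 8*l - 5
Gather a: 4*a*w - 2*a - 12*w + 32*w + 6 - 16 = a*(4*w - 2) + 20*w - 10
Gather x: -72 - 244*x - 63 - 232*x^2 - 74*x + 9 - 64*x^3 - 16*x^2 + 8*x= -64*x^3 - 248*x^2 - 310*x - 126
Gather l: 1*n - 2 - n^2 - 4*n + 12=-n^2 - 3*n + 10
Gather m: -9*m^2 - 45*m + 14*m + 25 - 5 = -9*m^2 - 31*m + 20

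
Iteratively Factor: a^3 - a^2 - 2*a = (a + 1)*(a^2 - 2*a) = (a - 2)*(a + 1)*(a)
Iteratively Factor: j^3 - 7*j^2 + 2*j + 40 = (j + 2)*(j^2 - 9*j + 20) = (j - 4)*(j + 2)*(j - 5)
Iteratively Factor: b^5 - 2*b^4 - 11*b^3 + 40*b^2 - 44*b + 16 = (b - 2)*(b^4 - 11*b^2 + 18*b - 8) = (b - 2)^2*(b^3 + 2*b^2 - 7*b + 4) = (b - 2)^2*(b - 1)*(b^2 + 3*b - 4) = (b - 2)^2*(b - 1)^2*(b + 4)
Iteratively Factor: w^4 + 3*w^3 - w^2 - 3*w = (w + 3)*(w^3 - w) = (w + 1)*(w + 3)*(w^2 - w) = w*(w + 1)*(w + 3)*(w - 1)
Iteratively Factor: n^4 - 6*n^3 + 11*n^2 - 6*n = (n)*(n^3 - 6*n^2 + 11*n - 6) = n*(n - 2)*(n^2 - 4*n + 3) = n*(n - 3)*(n - 2)*(n - 1)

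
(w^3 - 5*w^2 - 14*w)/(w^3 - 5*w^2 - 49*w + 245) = w*(w + 2)/(w^2 + 2*w - 35)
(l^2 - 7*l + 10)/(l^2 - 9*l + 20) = (l - 2)/(l - 4)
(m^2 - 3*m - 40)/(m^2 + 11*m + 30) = (m - 8)/(m + 6)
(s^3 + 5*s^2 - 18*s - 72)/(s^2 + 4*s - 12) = (s^2 - s - 12)/(s - 2)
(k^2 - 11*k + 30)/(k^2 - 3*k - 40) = (-k^2 + 11*k - 30)/(-k^2 + 3*k + 40)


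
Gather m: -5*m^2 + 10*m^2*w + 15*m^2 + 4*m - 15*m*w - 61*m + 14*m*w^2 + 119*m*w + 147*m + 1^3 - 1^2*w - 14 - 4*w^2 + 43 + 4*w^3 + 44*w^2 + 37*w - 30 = m^2*(10*w + 10) + m*(14*w^2 + 104*w + 90) + 4*w^3 + 40*w^2 + 36*w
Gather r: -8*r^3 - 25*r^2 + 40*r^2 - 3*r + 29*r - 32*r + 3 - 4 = -8*r^3 + 15*r^2 - 6*r - 1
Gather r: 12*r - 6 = 12*r - 6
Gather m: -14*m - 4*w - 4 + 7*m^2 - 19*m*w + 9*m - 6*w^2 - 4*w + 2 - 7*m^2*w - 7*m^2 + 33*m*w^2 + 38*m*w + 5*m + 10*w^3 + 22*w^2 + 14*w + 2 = -7*m^2*w + m*(33*w^2 + 19*w) + 10*w^3 + 16*w^2 + 6*w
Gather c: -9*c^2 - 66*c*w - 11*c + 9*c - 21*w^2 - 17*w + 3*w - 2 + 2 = -9*c^2 + c*(-66*w - 2) - 21*w^2 - 14*w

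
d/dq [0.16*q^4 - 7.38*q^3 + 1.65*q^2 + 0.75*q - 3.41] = 0.64*q^3 - 22.14*q^2 + 3.3*q + 0.75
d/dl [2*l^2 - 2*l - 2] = 4*l - 2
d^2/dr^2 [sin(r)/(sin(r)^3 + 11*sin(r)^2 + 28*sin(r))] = (-4*sin(r)^4 - 33*sin(r)^3 - 3*sin(r)^2 + 374*sin(r) + 186)/((sin(r) + 4)^3*(sin(r) + 7)^3)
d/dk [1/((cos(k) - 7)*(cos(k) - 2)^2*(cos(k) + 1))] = 2*(-11*cos(k) + cos(2*k))*sin(k)/((cos(k) - 7)^2*(cos(k) - 2)^3*(cos(k) + 1)^2)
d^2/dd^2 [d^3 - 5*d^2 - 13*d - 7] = 6*d - 10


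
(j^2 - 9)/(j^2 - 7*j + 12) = (j + 3)/(j - 4)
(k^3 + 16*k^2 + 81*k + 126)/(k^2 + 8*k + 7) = (k^2 + 9*k + 18)/(k + 1)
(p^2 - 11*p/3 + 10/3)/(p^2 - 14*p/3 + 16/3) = (3*p - 5)/(3*p - 8)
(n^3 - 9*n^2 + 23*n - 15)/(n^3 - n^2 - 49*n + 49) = (n^2 - 8*n + 15)/(n^2 - 49)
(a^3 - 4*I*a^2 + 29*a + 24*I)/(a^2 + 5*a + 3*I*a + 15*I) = (a^2 - 7*I*a + 8)/(a + 5)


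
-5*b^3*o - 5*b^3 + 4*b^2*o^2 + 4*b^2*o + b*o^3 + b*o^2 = (-b + o)*(5*b + o)*(b*o + b)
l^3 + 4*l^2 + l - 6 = (l - 1)*(l + 2)*(l + 3)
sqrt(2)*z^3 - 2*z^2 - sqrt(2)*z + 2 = (z - 1)*(z - sqrt(2))*(sqrt(2)*z + sqrt(2))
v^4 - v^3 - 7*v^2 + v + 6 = (v - 3)*(v - 1)*(v + 1)*(v + 2)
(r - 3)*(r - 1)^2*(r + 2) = r^4 - 3*r^3 - 3*r^2 + 11*r - 6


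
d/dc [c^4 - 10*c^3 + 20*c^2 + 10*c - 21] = 4*c^3 - 30*c^2 + 40*c + 10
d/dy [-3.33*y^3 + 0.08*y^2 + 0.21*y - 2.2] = -9.99*y^2 + 0.16*y + 0.21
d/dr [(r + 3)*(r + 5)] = 2*r + 8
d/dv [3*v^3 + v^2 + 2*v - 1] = 9*v^2 + 2*v + 2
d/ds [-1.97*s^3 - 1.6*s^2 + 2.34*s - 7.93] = -5.91*s^2 - 3.2*s + 2.34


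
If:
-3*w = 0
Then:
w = 0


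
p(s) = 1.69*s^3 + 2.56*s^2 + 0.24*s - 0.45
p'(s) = 5.07*s^2 + 5.12*s + 0.24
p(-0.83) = 0.15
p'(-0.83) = -0.52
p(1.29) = 7.75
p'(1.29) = 15.28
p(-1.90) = -3.26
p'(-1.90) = 8.81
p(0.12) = -0.38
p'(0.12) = 0.93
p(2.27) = 33.05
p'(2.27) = 37.99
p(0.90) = 3.07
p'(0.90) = 8.95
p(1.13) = 5.53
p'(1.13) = 12.50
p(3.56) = 109.10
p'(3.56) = 82.72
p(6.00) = 458.19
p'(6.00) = 213.48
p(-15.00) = -5131.80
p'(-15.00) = 1064.19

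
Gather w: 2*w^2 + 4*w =2*w^2 + 4*w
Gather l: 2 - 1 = 1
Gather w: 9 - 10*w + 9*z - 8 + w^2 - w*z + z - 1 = w^2 + w*(-z - 10) + 10*z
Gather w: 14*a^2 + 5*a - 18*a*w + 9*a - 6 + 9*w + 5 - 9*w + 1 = 14*a^2 - 18*a*w + 14*a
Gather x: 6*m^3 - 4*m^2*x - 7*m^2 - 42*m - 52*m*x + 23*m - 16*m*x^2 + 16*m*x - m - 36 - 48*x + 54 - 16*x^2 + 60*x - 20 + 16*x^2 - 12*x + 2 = 6*m^3 - 7*m^2 - 16*m*x^2 - 20*m + x*(-4*m^2 - 36*m)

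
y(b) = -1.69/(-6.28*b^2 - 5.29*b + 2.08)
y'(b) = -1.69*(12.56*b + 5.29)/(-6.28*b^2 - 5.29*b + 2.08)^2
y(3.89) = 0.01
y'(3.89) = -0.01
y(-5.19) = 0.01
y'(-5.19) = 0.01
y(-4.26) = 0.02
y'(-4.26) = 0.01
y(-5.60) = 0.01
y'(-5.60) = 0.00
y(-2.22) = 0.10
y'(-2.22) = 0.13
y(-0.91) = -1.00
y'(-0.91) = 3.62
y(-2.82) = 0.05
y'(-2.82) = 0.05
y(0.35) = 3.12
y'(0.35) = -55.97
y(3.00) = 0.02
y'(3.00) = -0.01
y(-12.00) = 0.00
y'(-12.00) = 0.00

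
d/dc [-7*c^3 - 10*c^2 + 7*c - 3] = -21*c^2 - 20*c + 7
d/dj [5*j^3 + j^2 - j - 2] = 15*j^2 + 2*j - 1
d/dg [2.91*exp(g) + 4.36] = 2.91*exp(g)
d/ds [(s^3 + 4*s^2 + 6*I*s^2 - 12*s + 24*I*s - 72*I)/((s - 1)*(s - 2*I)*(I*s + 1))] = (s^4*(-9 + 5*I) + s^3*(-42 - 20*I) + s^2*(204 + 104*I) + s*(-120 - 448*I) - 96 + 240*I)/(s^6 + s^5*(-2 - 6*I) + s^4*(-12 + 12*I) + s^3*(26 + 6*I) + s^2*(-9 - 24*I) + s*(-8 + 12*I) + 4)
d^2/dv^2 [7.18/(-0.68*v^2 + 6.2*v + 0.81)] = (-6.640064*v^2 + 60.54176*v + 7.18*(1.36*v - 6.2)*(2.72*v - 12.4) + 7.909488)/(-0.68*v^2 + 6.2*v + 0.81)^3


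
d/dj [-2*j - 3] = -2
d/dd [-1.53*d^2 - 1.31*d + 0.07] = -3.06*d - 1.31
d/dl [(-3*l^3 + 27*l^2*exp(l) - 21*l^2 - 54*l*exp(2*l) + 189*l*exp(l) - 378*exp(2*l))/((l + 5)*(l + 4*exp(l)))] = 3*((l + 5)*(l + 4*exp(l))*(9*l^2*exp(l) - 3*l^2 - 36*l*exp(2*l) + 81*l*exp(l) - 14*l - 270*exp(2*l) + 63*exp(l)) + (l + 5)*(4*exp(l) + 1)*(l^3 - 9*l^2*exp(l) + 7*l^2 + 18*l*exp(2*l) - 63*l*exp(l) + 126*exp(2*l)) + (l + 4*exp(l))*(l^3 - 9*l^2*exp(l) + 7*l^2 + 18*l*exp(2*l) - 63*l*exp(l) + 126*exp(2*l)))/((l + 5)^2*(l + 4*exp(l))^2)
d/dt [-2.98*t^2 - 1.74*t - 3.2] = -5.96*t - 1.74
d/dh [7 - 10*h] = -10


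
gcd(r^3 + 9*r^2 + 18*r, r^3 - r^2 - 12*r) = r^2 + 3*r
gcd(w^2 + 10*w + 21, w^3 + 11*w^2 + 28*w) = w + 7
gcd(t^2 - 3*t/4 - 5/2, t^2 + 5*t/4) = t + 5/4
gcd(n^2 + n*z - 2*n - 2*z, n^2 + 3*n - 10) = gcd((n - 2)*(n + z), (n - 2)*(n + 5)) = n - 2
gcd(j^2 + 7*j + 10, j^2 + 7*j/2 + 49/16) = 1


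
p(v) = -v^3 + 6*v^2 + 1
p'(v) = -3*v^2 + 12*v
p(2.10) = 18.20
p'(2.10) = 11.97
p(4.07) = 32.97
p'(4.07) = -0.85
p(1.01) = 6.09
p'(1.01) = 9.06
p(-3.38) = 108.16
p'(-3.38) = -74.83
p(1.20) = 7.91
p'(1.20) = 10.08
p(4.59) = 30.71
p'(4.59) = -8.12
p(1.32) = 9.15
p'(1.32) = 10.61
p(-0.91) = 6.72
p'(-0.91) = -13.40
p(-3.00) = 82.00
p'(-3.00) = -63.00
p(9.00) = -242.00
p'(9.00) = -135.00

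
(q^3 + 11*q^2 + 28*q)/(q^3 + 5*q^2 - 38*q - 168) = q/(q - 6)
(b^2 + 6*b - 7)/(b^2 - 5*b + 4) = (b + 7)/(b - 4)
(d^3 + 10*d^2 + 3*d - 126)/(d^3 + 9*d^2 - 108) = (d + 7)/(d + 6)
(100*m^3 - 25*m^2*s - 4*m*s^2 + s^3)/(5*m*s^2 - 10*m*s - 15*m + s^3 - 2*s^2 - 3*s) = (20*m^2 - 9*m*s + s^2)/(s^2 - 2*s - 3)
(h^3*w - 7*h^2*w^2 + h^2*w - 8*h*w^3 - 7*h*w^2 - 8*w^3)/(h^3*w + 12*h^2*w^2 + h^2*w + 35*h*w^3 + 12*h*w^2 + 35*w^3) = (h^2 - 7*h*w - 8*w^2)/(h^2 + 12*h*w + 35*w^2)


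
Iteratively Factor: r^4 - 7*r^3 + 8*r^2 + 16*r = (r - 4)*(r^3 - 3*r^2 - 4*r) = (r - 4)^2*(r^2 + r) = (r - 4)^2*(r + 1)*(r)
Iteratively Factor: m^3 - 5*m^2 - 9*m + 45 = (m - 5)*(m^2 - 9) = (m - 5)*(m - 3)*(m + 3)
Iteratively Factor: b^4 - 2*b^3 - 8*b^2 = (b)*(b^3 - 2*b^2 - 8*b) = b^2*(b^2 - 2*b - 8) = b^2*(b - 4)*(b + 2)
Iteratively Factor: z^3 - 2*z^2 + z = (z - 1)*(z^2 - z) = (z - 1)^2*(z)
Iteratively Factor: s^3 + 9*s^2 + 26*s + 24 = (s + 2)*(s^2 + 7*s + 12) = (s + 2)*(s + 3)*(s + 4)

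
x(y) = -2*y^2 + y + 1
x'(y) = 1 - 4*y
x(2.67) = -10.59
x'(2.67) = -9.68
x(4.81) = -40.46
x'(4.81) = -18.24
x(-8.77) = -161.60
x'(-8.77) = 36.08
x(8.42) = -132.37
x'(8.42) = -32.68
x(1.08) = -0.25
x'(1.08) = -3.32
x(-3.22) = -22.96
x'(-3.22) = 13.88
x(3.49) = -19.87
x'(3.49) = -12.96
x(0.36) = 1.10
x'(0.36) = -0.44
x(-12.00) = -299.00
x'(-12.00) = 49.00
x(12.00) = -275.00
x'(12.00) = -47.00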